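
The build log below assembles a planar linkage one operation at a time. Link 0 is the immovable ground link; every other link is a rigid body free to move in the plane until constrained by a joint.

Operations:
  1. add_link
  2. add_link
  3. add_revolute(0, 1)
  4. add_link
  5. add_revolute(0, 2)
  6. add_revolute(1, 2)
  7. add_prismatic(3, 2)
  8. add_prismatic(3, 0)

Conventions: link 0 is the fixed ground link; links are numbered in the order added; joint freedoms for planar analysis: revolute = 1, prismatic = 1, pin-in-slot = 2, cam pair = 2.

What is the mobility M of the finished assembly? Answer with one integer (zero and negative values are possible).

link 0 = ground. State L|J1|J2 = 1|0|0
+link1  2|0|0
+link2  3|0|0
R(0,1) f=1→J1  3|1|0
+link3  4|1|0
R(0,2) f=1→J1  4|2|0
R(1,2) f=1→J1  4|3|0
P(3,2) f=1→J1  4|4|0
P(3,0) f=1→J1  4|5|0
M = 3(4−1)−2·5−0 = 9−10−0 = -1

M = -1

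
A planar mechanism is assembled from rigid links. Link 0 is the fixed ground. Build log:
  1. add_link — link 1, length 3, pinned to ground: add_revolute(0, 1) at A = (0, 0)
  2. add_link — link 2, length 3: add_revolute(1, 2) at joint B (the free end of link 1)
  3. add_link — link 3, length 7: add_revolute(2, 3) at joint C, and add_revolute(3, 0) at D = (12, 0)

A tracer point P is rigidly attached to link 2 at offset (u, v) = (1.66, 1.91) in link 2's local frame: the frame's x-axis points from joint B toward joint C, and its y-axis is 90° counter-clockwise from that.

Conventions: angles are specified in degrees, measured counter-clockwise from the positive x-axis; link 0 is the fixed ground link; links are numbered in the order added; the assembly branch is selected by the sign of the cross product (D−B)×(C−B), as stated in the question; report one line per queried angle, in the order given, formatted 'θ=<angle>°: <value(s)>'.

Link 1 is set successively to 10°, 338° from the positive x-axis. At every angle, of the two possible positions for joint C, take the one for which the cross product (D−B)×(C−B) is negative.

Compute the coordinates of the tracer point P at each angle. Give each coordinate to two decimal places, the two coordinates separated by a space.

A=(0,0), D=(12.00,0)
θ=10°: B = A + 3.00·(cos10°, sin10°) = (2.9544, 0.5209)
θ=10°: |BD| = 9.0606
θ=10°: circle(B,3.00) ∩ circle(D,7.00): a=2.3229, h=1.8984
θ=10°:   candidates: C₊=(5.3826,2.2827) cross=17.201; C₋=(5.1643,-1.5079) cross=-17.201
θ=10°:   branch - wants cross < 0 → take C=(5.1643,-1.5079) (cross=-17.201)
θ=10°: ex = (C−B)/|BC| = (0.7366,-0.6763); ey = (0.6763,0.7366)
θ=10°: P = B + 1.66·ex + 1.91·ey = (5.4690,0.8053)
θ=338°: B = A + 3.00·(cos338°, sin338°) = (2.7816, -1.1238)
θ=338°: |BD| = 9.2867
θ=338°: circle(B,3.00) ∩ circle(D,7.00): a=2.4897, h=1.6737
θ=338°:   candidates: C₊=(5.0504,0.8389) cross=15.543; C₋=(5.4555,-2.4839) cross=-15.543
θ=338°:   branch - wants cross < 0 → take C=(5.4555,-2.4839) (cross=-15.543)
θ=338°: ex = (C−B)/|BC| = (0.8913,-0.4534); ey = (0.4534,0.8913)
θ=338°: P = B + 1.66·ex + 1.91·ey = (5.1271,-0.1740)

θ=10°: 5.47 0.81
θ=338°: 5.13 -0.17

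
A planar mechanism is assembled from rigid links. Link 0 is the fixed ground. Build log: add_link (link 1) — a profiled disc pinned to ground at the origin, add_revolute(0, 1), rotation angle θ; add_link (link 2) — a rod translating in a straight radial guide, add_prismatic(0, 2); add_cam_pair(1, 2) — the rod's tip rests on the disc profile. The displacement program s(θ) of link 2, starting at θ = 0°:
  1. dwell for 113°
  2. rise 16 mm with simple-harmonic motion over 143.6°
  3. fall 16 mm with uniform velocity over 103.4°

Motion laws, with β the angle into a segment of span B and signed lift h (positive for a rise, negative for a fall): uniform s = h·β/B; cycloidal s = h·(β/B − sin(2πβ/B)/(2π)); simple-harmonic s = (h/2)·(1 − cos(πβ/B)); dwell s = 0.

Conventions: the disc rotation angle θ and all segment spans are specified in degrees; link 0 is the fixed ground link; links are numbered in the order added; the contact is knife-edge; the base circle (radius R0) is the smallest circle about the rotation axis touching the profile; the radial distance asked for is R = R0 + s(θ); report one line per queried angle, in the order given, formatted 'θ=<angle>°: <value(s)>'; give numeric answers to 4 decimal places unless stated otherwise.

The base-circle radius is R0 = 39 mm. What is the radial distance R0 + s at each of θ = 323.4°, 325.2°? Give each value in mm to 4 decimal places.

seg 1 [0°–113°] dwell: s stays 0.0000
seg 2 [113°–256.6°] simple-harmonic, h=16: full span → s += 16 → s = 16.0000
seg 3 [256.6°–360°] uniform, h=-16: θ=323.4° here. β=66.8, B=103.4. -16·66.8/103.4 = -10.3366 → s = 5.6634
seg 3 [256.6°–360°] uniform, h=-16: θ=325.2° here. β=68.6, B=103.4. -16·68.6/103.4 = -10.6151 → s = 5.3849
θ=323.4°: R = R0 + s = 39 + 5.6634 = 44.6634
θ=325.2°: R = R0 + s = 39 + 5.3849 = 44.3849

θ=323.4°: 44.6634
θ=325.2°: 44.3849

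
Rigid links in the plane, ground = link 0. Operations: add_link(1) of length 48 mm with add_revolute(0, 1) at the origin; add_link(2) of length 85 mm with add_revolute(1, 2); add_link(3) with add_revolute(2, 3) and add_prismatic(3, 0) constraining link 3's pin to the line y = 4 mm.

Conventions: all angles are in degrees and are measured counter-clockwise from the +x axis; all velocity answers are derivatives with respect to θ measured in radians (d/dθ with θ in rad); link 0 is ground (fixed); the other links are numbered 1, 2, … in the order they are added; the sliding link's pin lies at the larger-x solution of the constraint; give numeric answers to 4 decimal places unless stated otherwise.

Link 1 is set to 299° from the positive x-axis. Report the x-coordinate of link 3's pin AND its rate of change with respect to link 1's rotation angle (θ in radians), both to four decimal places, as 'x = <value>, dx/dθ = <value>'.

geometry: r = 48 mm, L = 85 mm, e = 4 mm
crank pin P = (r cos θ, r sin θ) = (23.270862, -41.981746)
h = r sin θ − e = -41.981746 − 4 = -45.981746
x = r cos θ + √(L² − h²) = 23.270862 + 71.489013 = 94.759875
dx/dθ = −r sin θ − h·r cos θ/√(L² − h²) (θ in radians; h = -45.981746) = 56.949568

x = 94.7599, dx/dθ = 56.9496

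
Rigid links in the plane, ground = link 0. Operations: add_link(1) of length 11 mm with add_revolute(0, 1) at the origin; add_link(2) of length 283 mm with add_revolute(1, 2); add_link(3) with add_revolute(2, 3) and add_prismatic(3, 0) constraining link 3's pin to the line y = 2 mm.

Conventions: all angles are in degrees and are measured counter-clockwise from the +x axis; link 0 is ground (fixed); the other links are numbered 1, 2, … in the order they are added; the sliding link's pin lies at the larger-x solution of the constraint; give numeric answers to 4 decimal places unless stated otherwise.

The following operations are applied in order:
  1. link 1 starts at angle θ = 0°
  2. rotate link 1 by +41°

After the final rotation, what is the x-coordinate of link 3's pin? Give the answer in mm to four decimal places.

geometry: r = 11 mm, L = 283 mm, e = 2 mm; θ starts at 0°
rotate link 1 by +41°: θ ← 0° +41° = 41°
crank pin P = (r cos θ, r sin θ) = (8.301805, 7.216649)
h = r sin θ − e = 7.216649 − 2 = 5.216649
x = r cos θ + √(L² − h²) = 8.301805 + 282.951916 = 291.253721

291.2537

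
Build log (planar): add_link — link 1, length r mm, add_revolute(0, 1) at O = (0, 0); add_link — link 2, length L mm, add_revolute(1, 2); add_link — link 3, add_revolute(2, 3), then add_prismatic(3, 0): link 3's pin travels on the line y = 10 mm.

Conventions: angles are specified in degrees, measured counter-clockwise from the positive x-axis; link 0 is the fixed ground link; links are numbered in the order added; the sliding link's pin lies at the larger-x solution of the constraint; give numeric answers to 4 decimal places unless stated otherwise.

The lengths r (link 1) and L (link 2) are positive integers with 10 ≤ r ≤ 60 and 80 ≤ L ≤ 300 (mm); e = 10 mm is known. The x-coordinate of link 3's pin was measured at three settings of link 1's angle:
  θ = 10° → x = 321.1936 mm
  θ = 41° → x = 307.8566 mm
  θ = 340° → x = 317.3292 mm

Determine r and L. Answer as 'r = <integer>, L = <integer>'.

constraint per measurement: (x − r cos θ)² + (r sin θ − e)² = L²
subtracting the θ₁ and θ₂ equations cancels the r² and L² terms:
r = (x₁² − x₂²) / (2[(x₁cos θ₁ + e sin θ₁) − (x₂cos θ₂ + e sin θ₂)]) = 53.0000 → r = 53
L² = (x₁ − r cos θ₁)² + (r sin θ₁ − e)² = 72360.9832 → L = 269.0000 → L = 269
check at θ₃=340°: x = 317.3292 (printed 317.3292) ✓

r = 53, L = 269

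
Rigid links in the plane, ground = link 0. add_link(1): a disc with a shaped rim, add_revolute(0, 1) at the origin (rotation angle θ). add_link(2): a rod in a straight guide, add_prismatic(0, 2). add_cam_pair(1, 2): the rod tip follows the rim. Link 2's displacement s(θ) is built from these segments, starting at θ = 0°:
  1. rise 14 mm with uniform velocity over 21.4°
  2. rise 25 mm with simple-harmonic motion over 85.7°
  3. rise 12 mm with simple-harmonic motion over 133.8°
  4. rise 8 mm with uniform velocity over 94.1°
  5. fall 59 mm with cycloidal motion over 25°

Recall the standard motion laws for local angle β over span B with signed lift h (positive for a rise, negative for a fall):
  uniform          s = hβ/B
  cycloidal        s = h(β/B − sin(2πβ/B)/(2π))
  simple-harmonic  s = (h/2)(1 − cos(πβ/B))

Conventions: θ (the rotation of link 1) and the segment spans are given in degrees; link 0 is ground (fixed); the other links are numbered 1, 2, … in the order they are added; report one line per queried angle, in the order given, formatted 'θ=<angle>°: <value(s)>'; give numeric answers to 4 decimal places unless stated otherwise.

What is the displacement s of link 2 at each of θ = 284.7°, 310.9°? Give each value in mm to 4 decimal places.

segment 1 (0° to 21.4°, uniform, h = 14) is passed completely: s = 0.0000 + (14) = 14.0000
segment 2 (21.4° to 107.1°, simple-harmonic, h = 25) is passed completely: s = 14.0000 + (25) = 39.0000
segment 3 (107.1° to 240.9°, simple-harmonic, h = 12) is passed completely: s = 39.0000 + (12) = 51.0000
θ = 284.7° falls in segment 4 (240.9° to 335°, uniform, h = 8): β = 284.7 − 240.9 = 43.8°, B = 94.1°; Δs = 8·43.8/94.1 = 3.7237; s = 51.0000 + 3.7237 = 54.7237
θ = 310.9° falls in segment 4 (240.9° to 335°, uniform, h = 8): β = 310.9 − 240.9 = 70°, B = 94.1°; Δs = 8·70/94.1 = 5.9511; s = 51.0000 + 5.9511 = 56.9511

θ=284.7°: 54.7237
θ=310.9°: 56.9511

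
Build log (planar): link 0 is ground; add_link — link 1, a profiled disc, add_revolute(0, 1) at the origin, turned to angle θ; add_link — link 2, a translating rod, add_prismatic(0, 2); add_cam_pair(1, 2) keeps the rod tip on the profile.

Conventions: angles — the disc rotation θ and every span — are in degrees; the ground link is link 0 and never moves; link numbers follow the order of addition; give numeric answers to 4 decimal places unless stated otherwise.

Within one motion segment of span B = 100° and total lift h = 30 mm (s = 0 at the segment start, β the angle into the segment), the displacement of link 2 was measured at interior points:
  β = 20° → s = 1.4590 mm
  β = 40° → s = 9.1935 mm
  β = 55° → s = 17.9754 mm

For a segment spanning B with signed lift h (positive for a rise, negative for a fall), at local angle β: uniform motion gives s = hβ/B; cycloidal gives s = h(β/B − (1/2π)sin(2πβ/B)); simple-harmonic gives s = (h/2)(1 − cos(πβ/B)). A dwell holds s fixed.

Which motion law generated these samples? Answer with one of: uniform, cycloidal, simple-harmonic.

candidates at β/B = r: uniform s = h·r (linear in β); cycloidal s = h·(r − sin(2πr)/(2π)); simple-harmonic s = (h/2)(1 − cos(πr))
β=20°: printed 1.4590 | uniform 6.0000, cycloidal 1.4590, simple-harmonic 2.8647
β=40°: printed 9.1935 | uniform 12.0000, cycloidal 9.1935, simple-harmonic 10.3647
β=55°: printed 17.9754 | uniform 16.5000, cycloidal 17.9754, simple-harmonic 17.3465
only one law matches every sample → cycloidal

cycloidal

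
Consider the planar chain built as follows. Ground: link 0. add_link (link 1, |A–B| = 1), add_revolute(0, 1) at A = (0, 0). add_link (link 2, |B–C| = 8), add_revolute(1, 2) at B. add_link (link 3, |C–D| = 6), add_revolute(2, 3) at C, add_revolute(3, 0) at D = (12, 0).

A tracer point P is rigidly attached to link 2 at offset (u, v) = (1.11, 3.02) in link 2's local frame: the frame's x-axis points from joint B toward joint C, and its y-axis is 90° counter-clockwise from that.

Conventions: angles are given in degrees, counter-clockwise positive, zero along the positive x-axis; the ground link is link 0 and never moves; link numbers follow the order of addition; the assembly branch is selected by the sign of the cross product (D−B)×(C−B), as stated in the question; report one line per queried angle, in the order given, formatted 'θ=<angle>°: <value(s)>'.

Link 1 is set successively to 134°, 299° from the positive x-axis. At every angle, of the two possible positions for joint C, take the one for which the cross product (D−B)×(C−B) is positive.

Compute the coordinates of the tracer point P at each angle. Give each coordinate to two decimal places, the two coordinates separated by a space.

A=(0,0), D=(12.00,0)
θ=134°: B = A + 1.00·(cos134°, sin134°) = (-0.6947, 0.7193)
θ=134°: |BD| = 12.7150
θ=134°: circle(B,8.00) ∩ circle(D,6.00): a=7.4586, h=2.8930
θ=134°:   candidates: C₊=(6.9156,3.1858) cross=36.785; C₋=(6.5883,-2.5910) cross=-36.785
θ=134°:   branch + wants cross > 0 → take C=(6.9156,3.1858) (cross=36.785)
θ=134°: ex = (C−B)/|BC| = (0.9513,0.3083); ey = (-0.3083,0.9513)
θ=134°: P = B + 1.11·ex + 3.02·ey = (-0.5698,3.9344)
θ=299°: B = A + 1.00·(cos299°, sin299°) = (0.4848, -0.8746)
θ=299°: |BD| = 11.5484
θ=299°: circle(B,8.00) ∩ circle(D,6.00): a=6.9865, h=3.8973
θ=299°:   candidates: C₊=(7.1561,3.5406) cross=45.008; C₋=(7.7464,-4.2316) cross=-45.008
θ=299°:   branch + wants cross > 0 → take C=(7.1561,3.5406) (cross=45.008)
θ=299°: ex = (C−B)/|BC| = (0.8339,0.5519); ey = (-0.5519,0.8339)
θ=299°: P = B + 1.11·ex + 3.02·ey = (-0.2563,2.2564)

θ=134°: -0.57 3.93
θ=299°: -0.26 2.26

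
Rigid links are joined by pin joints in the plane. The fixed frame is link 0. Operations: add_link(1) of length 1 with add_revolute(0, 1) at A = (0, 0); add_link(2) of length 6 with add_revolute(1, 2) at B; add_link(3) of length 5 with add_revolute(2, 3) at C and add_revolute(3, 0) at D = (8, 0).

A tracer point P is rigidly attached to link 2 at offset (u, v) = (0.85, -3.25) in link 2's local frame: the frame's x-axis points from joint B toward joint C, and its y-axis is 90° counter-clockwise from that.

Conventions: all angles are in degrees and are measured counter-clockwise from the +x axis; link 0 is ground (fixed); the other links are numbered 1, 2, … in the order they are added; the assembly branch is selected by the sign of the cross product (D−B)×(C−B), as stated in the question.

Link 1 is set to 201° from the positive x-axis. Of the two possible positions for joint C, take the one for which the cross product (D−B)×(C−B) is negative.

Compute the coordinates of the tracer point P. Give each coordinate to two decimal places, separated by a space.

A=(0,0), D=(8.00,0)
B = A + 1.00·(cos201°, sin201°) = (-0.9336, -0.3584)
|BD| = 8.9408
circle(B,6.00) ∩ circle(D,5.00): a=5.0855, h=3.1839
  candidates: C₊=(4.0203,3.0268) cross=28.467; C₋=(4.2755,-3.3359) cross=-28.467
  branch - wants cross < 0 → take C=(4.2755,-3.3359) (cross=-28.467)
ex = (C−B)/|BC| = (0.8682,-0.4963); ey = (0.4963,0.8682)
P = B + 0.85·ex + -3.25·ey = (-1.8084,-3.6018)

-1.81 -3.60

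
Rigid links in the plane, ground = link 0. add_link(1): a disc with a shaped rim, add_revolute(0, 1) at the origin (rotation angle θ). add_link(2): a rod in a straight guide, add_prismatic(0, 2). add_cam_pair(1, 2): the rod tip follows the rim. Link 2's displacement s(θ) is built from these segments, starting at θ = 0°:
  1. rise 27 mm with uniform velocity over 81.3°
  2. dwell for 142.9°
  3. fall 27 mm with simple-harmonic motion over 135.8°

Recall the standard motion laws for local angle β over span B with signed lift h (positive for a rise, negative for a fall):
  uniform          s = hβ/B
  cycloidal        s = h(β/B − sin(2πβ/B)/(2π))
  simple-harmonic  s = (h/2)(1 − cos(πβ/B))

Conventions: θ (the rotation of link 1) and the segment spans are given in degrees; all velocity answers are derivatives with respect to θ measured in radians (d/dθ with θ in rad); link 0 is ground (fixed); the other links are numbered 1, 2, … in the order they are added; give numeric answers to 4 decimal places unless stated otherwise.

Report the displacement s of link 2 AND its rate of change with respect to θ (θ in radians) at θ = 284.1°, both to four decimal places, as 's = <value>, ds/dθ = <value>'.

segment 1 (0° to 81.3°, uniform, h = 27) is passed completely: s = 0.0000 + (27) = 27.0000
segment 2 (81.3° to 224.2°, dwell): s unchanged at 27.0000
θ = 284.1° falls in segment 3 (224.2° to 360°, simple-harmonic, h = -27): β = 284.1 − 224.2 = 59.9°, B = 135.8°; Δs = -27/2·(1 − cos(π·0.4411)) = -11.0158; s = 27.0000 − 11.0158 = 15.9842
velocity in seg [224.2°–360°] (simple-harmonic), θ in radians: β = 59.9° = 1.0455 rad, B = 135.8° = 2.3702 rad; ds/dθ = (πh/(2B)) sin(πβ/B) = (π·(-27)/(2·2.3702)) sin(π·0.4411) = -17.588387 mm/rad

s = 15.9842, ds/dθ = -17.5884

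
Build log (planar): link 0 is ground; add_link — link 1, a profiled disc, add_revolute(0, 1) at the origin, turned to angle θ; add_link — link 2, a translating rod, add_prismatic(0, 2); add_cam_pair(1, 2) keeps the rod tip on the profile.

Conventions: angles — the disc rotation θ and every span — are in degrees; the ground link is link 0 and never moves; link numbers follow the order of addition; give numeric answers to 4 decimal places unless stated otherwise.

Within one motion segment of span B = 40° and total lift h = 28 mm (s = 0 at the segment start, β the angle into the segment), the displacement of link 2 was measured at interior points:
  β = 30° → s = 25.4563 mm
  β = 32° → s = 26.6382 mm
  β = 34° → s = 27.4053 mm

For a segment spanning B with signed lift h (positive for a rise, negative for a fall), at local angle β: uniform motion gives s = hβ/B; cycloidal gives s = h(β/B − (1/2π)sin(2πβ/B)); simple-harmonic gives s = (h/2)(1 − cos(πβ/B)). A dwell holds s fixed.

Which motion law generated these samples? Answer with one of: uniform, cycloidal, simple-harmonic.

candidates at β/B = r: uniform s = h·r (linear in β); cycloidal s = h·(r − sin(2πr)/(2π)); simple-harmonic s = (h/2)(1 − cos(πr))
β=30°: printed 25.4563 | uniform 21.0000, cycloidal 25.4563, simple-harmonic 23.8995
β=32°: printed 26.6382 | uniform 22.4000, cycloidal 26.6382, simple-harmonic 25.3262
β=34°: printed 27.4053 | uniform 23.8000, cycloidal 27.4053, simple-harmonic 26.4741
only one law matches every sample → cycloidal

cycloidal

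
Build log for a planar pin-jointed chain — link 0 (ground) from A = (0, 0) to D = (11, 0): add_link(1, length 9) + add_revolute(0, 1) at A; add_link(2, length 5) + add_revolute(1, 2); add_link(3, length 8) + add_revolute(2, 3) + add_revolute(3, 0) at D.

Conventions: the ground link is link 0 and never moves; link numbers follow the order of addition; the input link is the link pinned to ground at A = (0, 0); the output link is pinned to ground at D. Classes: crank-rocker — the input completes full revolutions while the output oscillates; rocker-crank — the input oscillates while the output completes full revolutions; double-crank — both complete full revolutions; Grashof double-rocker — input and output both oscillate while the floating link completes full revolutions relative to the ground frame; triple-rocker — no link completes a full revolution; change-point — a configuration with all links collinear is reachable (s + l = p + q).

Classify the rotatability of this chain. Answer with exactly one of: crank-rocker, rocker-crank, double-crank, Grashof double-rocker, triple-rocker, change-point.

lengths: ground=11, input=9, coupler=5, output=8
sorted: s=5 (shortest), l=11 (longest), p+q=17
s + l = 16 vs p + q = 17
s + l < p + q (Grashof) with shortest = coupler link → Grashof double-rocker

Grashof double-rocker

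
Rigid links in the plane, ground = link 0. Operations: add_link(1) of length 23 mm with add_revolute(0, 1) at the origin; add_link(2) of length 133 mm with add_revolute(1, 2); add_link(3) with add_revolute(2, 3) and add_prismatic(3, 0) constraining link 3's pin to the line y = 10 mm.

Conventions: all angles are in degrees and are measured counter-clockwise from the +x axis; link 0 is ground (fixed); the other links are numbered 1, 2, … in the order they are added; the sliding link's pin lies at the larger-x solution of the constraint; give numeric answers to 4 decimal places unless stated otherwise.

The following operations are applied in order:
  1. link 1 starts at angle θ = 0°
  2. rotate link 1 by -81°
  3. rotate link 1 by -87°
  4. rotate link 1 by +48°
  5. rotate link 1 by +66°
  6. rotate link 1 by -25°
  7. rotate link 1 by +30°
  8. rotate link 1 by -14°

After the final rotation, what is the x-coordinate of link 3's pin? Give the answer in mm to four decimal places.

geometry: r = 23 mm, L = 133 mm, e = 10 mm; θ starts at 0°
rotate link 1 by -81°: θ ← 0° -81° = -81°
rotate link 1 by -87°: θ ← -81° -87° = -168°
rotate link 1 by +48°: θ ← -168° +48° = -120°
rotate link 1 by +66°: θ ← -120° +66° = -54°
rotate link 1 by -25°: θ ← -54° -25° = -79°
rotate link 1 by +30°: θ ← -79° +30° = -49°
rotate link 1 by -14°: θ ← -49° -14° = -63°
crank pin P = (r cos θ, r sin θ) = (10.441781, -20.493150)
h = r sin θ − e = -20.493150 − 10 = -30.493150
x = r cos θ + √(L² − h²) = 10.441781 + 129.457205 = 139.898986

139.8990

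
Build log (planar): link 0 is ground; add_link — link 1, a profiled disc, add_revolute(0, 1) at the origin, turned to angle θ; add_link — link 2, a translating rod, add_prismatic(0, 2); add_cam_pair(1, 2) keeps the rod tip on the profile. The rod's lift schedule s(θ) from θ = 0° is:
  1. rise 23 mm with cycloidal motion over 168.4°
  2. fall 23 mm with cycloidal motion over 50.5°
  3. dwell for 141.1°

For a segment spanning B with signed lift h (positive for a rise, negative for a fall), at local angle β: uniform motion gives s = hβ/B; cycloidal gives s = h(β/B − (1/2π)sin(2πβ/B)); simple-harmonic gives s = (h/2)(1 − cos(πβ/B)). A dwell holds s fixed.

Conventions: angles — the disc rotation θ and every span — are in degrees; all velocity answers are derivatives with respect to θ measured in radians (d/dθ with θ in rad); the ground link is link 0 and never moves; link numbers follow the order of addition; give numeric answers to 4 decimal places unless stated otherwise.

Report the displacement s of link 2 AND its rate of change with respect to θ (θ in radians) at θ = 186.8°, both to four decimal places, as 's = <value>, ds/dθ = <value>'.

seg 1 [0°–168.4°] cycloidal, h=23: full span → s += 23 → s = 23.0000
seg 2 [168.4°–218.9°] cycloidal, h=-23: θ=186.8° here. β=18.4, B=50.5. -23·(0.3644 − sin(2π·0.3644)/(2π)) = -5.6246 → s = 17.3754
velocity in seg [168.4°–218.9°] (cycloidal), θ in radians: β = 18.4° = 0.3211 rad, B = 50.5° = 0.8814 rad; ds/dθ = (h/B)(1 − cos(2πβ/B)) = ((-23)/0.8814)(1 − cos(2π·0.3644)) = -43.272820 mm/rad

s = 17.3754, ds/dθ = -43.2728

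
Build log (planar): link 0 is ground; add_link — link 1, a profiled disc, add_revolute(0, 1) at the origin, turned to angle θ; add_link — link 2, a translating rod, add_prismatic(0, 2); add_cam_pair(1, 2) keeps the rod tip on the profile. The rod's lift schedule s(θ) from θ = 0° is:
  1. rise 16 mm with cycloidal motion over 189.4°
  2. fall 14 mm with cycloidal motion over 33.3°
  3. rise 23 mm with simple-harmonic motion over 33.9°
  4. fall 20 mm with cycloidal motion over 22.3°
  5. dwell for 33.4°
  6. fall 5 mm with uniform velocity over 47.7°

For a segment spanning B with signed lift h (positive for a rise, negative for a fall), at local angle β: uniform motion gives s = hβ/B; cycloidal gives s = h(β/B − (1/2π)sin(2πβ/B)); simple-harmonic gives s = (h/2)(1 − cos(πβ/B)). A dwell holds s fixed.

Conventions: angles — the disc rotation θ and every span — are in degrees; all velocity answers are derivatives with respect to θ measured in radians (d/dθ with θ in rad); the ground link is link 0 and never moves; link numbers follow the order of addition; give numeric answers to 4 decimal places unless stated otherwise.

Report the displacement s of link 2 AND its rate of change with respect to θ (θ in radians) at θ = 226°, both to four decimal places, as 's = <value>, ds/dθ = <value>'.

seg 1 [0°–189.4°] cycloidal, h=16: full span → s += 16 → s = 16.0000
seg 2 [189.4°–222.7°] cycloidal, h=-14: full span → s += -14 → s = 2.0000
seg 3 [222.7°–256.6°] simple-harmonic, h=23: θ=226° here. β=3.3, B=33.9. 23/2·(1 − cos(π·0.0973)) = 0.5336 → s = 2.5336
velocity in seg [222.7°–256.6°] (simple-harmonic), θ in radians: β = 3.3° = 0.0576 rad, B = 33.9° = 0.5917 rad; ds/dθ = (πh/(2B)) sin(πβ/B) = (π·23/(2·0.5917)) sin(π·0.0973) = 18.384167 mm/rad

s = 2.5336, ds/dθ = 18.3842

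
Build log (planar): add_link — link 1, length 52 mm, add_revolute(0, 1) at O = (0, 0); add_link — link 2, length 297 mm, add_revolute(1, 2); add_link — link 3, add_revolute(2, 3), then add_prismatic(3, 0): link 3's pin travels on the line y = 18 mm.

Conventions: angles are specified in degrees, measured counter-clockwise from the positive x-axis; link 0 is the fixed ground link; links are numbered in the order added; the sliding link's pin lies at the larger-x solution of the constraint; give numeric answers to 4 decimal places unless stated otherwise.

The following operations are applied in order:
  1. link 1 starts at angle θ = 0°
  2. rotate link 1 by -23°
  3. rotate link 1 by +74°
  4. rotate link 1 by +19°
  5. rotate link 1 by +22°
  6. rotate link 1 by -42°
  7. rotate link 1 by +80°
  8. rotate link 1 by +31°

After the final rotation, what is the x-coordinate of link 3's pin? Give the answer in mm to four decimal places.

geometry: r = 52 mm, L = 297 mm, e = 18 mm; θ starts at 0°
rotate link 1 by -23°: θ ← 0° -23° = -23°
rotate link 1 by +74°: θ ← -23° +74° = 51°
rotate link 1 by +19°: θ ← 51° +19° = 70°
rotate link 1 by +22°: θ ← 70° +22° = 92°
rotate link 1 by -42°: θ ← 92° -42° = 50°
rotate link 1 by +80°: θ ← 50° +80° = 130°
rotate link 1 by +31°: θ ← 130° +31° = 161°
crank pin P = (r cos θ, r sin θ) = (-49.166966, 16.929544)
h = r sin θ − e = 16.929544 − 18 = -1.070456
x = r cos θ + √(L² − h²) = -49.166966 + 296.998071 = 247.831105

247.8311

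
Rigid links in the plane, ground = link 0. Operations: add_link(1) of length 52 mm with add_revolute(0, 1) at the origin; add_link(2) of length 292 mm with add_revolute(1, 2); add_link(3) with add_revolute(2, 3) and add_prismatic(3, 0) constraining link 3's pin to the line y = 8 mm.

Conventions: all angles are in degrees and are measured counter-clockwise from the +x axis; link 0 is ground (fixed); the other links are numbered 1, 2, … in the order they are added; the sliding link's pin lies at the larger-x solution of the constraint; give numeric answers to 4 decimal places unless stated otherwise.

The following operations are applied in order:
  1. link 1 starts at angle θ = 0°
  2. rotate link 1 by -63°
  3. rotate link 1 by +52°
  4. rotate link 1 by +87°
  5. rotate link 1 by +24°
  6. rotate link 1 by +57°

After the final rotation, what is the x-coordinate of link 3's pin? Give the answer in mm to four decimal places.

geometry: r = 52 mm, L = 292 mm, e = 8 mm; θ starts at 0°
rotate link 1 by -63°: θ ← 0° -63° = -63°
rotate link 1 by +52°: θ ← -63° +52° = -11°
rotate link 1 by +87°: θ ← -11° +87° = 76°
rotate link 1 by +24°: θ ← 76° +24° = 100°
rotate link 1 by +57°: θ ← 100° +57° = 157°
crank pin P = (r cos θ, r sin θ) = (-47.866252, 20.318019)
h = r sin θ − e = 20.318019 − 8 = 12.318019
x = r cos θ + √(L² − h²) = -47.866252 + 291.740067 = 243.873814

243.8738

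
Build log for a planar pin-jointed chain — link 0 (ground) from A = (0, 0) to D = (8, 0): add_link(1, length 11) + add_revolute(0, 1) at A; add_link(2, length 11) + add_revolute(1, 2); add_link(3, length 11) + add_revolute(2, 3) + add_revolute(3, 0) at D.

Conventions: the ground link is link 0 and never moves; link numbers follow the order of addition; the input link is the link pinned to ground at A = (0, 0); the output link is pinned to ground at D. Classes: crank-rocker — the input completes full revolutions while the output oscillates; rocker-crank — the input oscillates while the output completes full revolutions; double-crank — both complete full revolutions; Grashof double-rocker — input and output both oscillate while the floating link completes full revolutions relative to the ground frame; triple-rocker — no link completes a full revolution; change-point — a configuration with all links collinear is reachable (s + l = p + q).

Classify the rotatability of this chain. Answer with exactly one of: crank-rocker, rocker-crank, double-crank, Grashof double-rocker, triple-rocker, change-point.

lengths: ground=8, input=11, coupler=11, output=11
sorted: s=8 (shortest), l=11 (longest), p+q=22
s + l = 19 vs p + q = 22
s + l < p + q (Grashof) with shortest = ground link → double-crank

double-crank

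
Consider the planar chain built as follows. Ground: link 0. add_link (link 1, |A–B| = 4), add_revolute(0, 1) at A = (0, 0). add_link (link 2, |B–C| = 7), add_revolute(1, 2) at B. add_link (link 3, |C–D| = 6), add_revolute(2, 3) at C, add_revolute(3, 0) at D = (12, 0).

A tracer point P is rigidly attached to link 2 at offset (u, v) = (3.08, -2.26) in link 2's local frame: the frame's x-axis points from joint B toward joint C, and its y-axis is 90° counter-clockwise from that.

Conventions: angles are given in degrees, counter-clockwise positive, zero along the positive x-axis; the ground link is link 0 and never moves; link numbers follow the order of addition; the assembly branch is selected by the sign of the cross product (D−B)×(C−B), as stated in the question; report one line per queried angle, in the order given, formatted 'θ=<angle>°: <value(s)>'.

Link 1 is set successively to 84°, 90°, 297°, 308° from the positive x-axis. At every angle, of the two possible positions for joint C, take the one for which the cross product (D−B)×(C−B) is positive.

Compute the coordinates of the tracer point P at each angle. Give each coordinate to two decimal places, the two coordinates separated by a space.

A=(0,0), D=(12.00,0)
θ=84°: B = A + 4.00·(cos84°, sin84°) = (0.4181, 3.9781)
θ=84°: |BD| = 12.2460
θ=84°: circle(B,7.00) ∩ circle(D,6.00): a=6.6538, h=2.1742
θ=84°:   candidates: C₊=(7.4173,3.8729) cross=26.625; C₋=(6.0048,-0.2396) cross=-26.625
θ=84°:   branch + wants cross > 0 → take C=(7.4173,3.8729) (cross=26.625)
θ=84°: ex = (C−B)/|BC| = (0.9999,-0.0150); ey = (0.0150,0.9999)
θ=84°: P = B + 3.08·ex + -2.26·ey = (3.4638,1.6720)
θ=90°: B = A + 4.00·(cos90°, sin90°) = (0.0000, 4.0000)
θ=90°: |BD| = 12.6491
θ=90°: circle(B,7.00) ∩ circle(D,6.00): a=6.8384, h=1.4953
θ=90°:   candidates: C₊=(6.9604,3.2561) cross=18.914; C₋=(6.0146,0.4189) cross=-18.914
θ=90°:   branch + wants cross > 0 → take C=(6.9604,3.2561) (cross=18.914)
θ=90°: ex = (C−B)/|BC| = (0.9943,-0.1063); ey = (0.1063,0.9943)
θ=90°: P = B + 3.08·ex + -2.26·ey = (2.8224,1.4255)
θ=297°: B = A + 4.00·(cos297°, sin297°) = (1.8160, -3.5640)
θ=297°: |BD| = 10.7897
θ=297°: circle(B,7.00) ∩ circle(D,6.00): a=5.9973, h=3.6101
θ=297°:   candidates: C₊=(6.2841,1.8244) cross=38.952; C₋=(8.6691,-4.9905) cross=-38.952
θ=297°:   branch + wants cross > 0 → take C=(6.2841,1.8244) (cross=38.952)
θ=297°: ex = (C−B)/|BC| = (0.6383,0.7698); ey = (-0.7698,0.6383)
θ=297°: P = B + 3.08·ex + -2.26·ey = (5.5217,-2.6357)
θ=308°: B = A + 4.00·(cos308°, sin308°) = (2.4626, -3.1520)
θ=308°: |BD| = 10.0447
θ=308°: circle(B,7.00) ∩ circle(D,6.00): a=5.6695, h=4.1057
θ=308°:   candidates: C₊=(6.5574,2.5254) cross=41.241; C₋=(9.1341,-5.2713) cross=-41.241
θ=308°:   branch + wants cross > 0 → take C=(6.5574,2.5254) (cross=41.241)
θ=308°: ex = (C−B)/|BC| = (0.5850,0.8111); ey = (-0.8111,0.5850)
θ=308°: P = B + 3.08·ex + -2.26·ey = (6.0973,-1.9760)

θ=84°: 3.46 1.67
θ=90°: 2.82 1.43
θ=297°: 5.52 -2.64
θ=308°: 6.10 -1.98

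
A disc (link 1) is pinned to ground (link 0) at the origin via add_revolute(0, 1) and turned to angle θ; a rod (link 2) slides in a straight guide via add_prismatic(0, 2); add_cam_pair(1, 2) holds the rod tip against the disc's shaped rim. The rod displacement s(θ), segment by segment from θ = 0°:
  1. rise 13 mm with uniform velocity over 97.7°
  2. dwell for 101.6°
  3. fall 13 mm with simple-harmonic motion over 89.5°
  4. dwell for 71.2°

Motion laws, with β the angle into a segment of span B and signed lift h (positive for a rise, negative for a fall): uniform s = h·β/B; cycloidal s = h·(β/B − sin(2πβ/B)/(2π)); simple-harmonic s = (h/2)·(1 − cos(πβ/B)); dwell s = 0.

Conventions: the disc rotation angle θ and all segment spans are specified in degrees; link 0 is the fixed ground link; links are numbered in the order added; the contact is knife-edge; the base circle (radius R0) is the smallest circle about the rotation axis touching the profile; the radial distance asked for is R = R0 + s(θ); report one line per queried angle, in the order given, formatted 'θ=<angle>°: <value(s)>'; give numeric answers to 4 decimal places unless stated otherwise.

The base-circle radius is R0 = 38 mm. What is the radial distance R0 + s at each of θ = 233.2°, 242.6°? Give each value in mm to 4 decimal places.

segment 1 (0° to 97.7°, uniform, h = 13) is passed completely: s = 0.0000 + (13) = 13.0000
segment 2 (97.7° to 199.3°, dwell): s unchanged at 13.0000
θ = 233.2° falls in segment 3 (199.3° to 288.8°, simple-harmonic, h = -13): β = 233.2 − 199.3 = 33.9°, B = 89.5°; Δs = -13/2·(1 − cos(π·0.3788)) = -4.0839; s = 13.0000 − 4.0839 = 8.9161
θ = 242.6° falls in segment 3 (199.3° to 288.8°, simple-harmonic, h = -13): β = 242.6 − 199.3 = 43.3°, B = 89.5°; Δs = -13/2·(1 − cos(π·0.4838)) = -6.1693; s = 13.0000 − 6.1693 = 6.8307
θ=233.2°: R = R0 + s = 38 + 8.9161 = 46.9161
θ=242.6°: R = R0 + s = 38 + 6.8307 = 44.8307

θ=233.2°: 46.9161
θ=242.6°: 44.8307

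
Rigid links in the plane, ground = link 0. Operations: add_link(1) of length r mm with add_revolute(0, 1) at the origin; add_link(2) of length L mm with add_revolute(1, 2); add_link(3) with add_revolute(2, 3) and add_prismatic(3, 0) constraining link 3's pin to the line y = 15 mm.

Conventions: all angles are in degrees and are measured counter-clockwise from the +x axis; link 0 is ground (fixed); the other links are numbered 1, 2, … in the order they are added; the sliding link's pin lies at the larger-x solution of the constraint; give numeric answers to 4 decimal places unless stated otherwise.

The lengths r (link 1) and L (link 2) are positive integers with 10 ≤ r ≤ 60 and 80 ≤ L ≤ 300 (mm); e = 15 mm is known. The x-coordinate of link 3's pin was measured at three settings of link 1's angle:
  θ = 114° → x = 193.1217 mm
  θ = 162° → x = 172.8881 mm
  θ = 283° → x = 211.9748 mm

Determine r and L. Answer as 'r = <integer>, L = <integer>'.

constraint per measurement: (x − r cos θ)² + (r sin θ − e)² = L²
subtracting the θ₁ and θ₂ equations cancels the r² and L² terms:
r = (x₁² − x₂²) / (2[(x₁cos θ₁ + e sin θ₁) − (x₂cos θ₂ + e sin θ₂)]) = 39.0001 → r = 39
L² = (x₁ − r cos θ₁)² + (r sin θ₁ − e)² = 44100.0172 → L = 210.0000 → L = 210
check at θ₃=283°: x = 211.9748 (printed 211.9748) ✓

r = 39, L = 210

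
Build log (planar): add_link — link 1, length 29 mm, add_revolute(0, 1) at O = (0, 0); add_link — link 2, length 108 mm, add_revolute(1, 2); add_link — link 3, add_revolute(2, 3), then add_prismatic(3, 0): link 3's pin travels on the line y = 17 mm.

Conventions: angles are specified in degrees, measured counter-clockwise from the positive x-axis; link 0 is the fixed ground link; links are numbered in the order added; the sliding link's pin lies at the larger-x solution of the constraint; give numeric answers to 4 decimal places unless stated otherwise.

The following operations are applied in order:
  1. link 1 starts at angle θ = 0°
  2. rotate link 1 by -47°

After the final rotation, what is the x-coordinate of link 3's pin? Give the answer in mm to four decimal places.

geometry: r = 29 mm, L = 108 mm, e = 17 mm; θ starts at 0°
rotate link 1 by -47°: θ ← 0° -47° = -47°
crank pin P = (r cos θ, r sin θ) = (19.777952, -21.209257)
h = r sin θ − e = -21.209257 − 17 = -38.209257
x = r cos θ + √(L² − h²) = 19.777952 + 101.015111 = 120.793063

120.7931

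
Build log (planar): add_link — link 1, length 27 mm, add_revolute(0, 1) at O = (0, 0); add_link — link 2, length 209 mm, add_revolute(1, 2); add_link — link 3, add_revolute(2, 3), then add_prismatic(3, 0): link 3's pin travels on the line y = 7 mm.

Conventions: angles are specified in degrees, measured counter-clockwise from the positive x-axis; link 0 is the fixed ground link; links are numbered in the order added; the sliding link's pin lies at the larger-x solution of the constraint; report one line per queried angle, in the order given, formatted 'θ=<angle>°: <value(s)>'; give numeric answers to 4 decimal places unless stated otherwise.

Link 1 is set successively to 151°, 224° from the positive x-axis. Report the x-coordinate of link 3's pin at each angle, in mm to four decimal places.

geometry: r = 27 mm, L = 209 mm, e = 7 mm
θ=151°: crank pin P = (r cos θ, r sin θ) = (-23.614732, 13.089860)
θ=151°: h = r sin θ − e = 13.089860 − 7 = 6.089860
θ=151°: x = r cos θ + √(L² − h²) = -23.614732 + 208.911258 = 185.296526
θ=224°: crank pin P = (r cos θ, r sin θ) = (-19.422175, -18.755776)
θ=224°: h = r sin θ − e = -18.755776 − 7 = -25.755776
θ=224°: x = r cos θ + √(L² − h²) = -19.422175 + 207.406943 = 187.984768

θ=151°: 185.2965
θ=224°: 187.9848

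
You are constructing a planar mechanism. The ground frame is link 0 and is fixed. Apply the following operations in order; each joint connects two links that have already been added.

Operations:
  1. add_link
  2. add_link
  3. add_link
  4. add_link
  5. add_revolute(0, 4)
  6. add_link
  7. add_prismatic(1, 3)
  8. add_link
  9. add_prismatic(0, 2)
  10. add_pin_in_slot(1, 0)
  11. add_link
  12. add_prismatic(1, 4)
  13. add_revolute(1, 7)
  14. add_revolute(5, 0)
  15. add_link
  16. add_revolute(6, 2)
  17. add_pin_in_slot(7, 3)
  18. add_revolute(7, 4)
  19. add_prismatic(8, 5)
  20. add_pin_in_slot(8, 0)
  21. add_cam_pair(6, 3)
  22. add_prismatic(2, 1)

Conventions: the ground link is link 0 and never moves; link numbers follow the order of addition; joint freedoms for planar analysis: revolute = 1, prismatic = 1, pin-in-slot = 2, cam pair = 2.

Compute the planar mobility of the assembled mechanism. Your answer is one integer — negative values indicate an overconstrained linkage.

link 0 = ground. State L|J1|J2 = 1|0|0
+link1  2|0|0
+link2  3|0|0
+link3  4|0|0
+link4  5|0|0
R(0,4) f=1→J1  5|1|0
+link5  6|1|0
P(1,3) f=1→J1  6|2|0
+link6  7|2|0
P(0,2) f=1→J1  7|3|0
PS(1,0) f=2→J2  7|3|1
+link7  8|3|1
P(1,4) f=1→J1  8|4|1
R(1,7) f=1→J1  8|5|1
R(5,0) f=1→J1  8|6|1
+link8  9|6|1
R(6,2) f=1→J1  9|7|1
PS(7,3) f=2→J2  9|7|2
R(7,4) f=1→J1  9|8|2
P(8,5) f=1→J1  9|9|2
PS(8,0) f=2→J2  9|9|3
C(6,3) f=2→J2  9|9|4
P(2,1) f=1→J1  9|10|4
M = 3(9−1)−2·10−4 = 24−20−4 = 0

M = 0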